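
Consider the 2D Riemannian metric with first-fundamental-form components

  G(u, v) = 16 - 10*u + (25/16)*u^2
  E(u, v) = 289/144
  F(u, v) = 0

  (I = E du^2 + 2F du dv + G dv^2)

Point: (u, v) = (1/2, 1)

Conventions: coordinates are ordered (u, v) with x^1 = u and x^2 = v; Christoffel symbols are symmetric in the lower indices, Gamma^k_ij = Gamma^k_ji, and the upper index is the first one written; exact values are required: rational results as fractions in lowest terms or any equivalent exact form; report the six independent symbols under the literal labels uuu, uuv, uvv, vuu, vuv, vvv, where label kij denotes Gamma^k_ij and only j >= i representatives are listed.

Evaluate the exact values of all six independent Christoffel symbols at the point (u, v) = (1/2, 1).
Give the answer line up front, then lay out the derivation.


Answer: Gamma_uuu = 0, Gamma_uuv = 0, Gamma_uvv = 1215/578, Gamma_vuu = 0, Gamma_vuv = -10/27, Gamma_vvv = 0

E = 289/144, F = 0, G = 729/64 at the point
E_u = 0, E_v = 0, F_u = 0, F_v = 0, G_u = -135/16, G_v = 0
EG - F^2 = 23409/1024;  g^inv = (1024/23409) * [[729/64, 0], [0, 289/144]]
first-kind symbols [ij,l] = (1/2)(d_i g_jl + d_j g_il - d_l g_ij): [uu,u] = E_u/2 = 0, [uu,v] = F_u - E_v/2 = 0, [uv,u] = E_v/2 = 0, [uv,v] = G_u/2 = -135/32, [vv,u] = F_v - G_u/2 = 135/32, [vv,v] = G_v/2 = 0
Gamma^u_ij = (G*[ij,u] - F*[ij,v])/(EG - F^2), Gamma^v_ij = (E*[ij,v] - F*[ij,u])/(EG - F^2)


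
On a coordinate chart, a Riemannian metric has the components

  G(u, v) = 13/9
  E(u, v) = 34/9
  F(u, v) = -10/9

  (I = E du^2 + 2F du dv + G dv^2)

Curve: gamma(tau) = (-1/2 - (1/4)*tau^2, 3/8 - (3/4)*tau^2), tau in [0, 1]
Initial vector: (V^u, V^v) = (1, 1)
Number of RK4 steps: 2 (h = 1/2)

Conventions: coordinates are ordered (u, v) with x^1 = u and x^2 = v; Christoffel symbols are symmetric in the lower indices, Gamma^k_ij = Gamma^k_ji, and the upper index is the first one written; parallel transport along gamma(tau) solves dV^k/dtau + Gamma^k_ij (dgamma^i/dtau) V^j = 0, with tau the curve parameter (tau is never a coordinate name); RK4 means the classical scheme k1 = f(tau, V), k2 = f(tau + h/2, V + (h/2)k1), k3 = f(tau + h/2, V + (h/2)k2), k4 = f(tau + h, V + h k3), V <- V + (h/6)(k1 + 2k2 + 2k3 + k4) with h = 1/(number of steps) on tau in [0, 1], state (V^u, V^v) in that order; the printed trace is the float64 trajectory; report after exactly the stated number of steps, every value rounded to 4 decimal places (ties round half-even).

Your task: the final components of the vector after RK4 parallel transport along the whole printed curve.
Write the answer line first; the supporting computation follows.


Answer: V^u = 1.0000, V^v = 1.0000

gamma'(tau) = (-(1/2)*tau, -(3/2)*tau); f(tau, V)^k = -Gamma^k_ij(gamma(tau)) gamma'^i(tau) V^j; h = 1/2; intermediate values shown to 6 dp
curve data and Christoffel symbols at the stage parameters:
  tau = 0.000000: gamma = (-0.500000, 0.375000), gamma' = (0.000000, 0.000000); Gamma_uuu = 0.000000, Gamma_uuv = 0.000000, Gamma_uvv = 0.000000, Gamma_vuu = 0.000000, Gamma_vuv = 0.000000, Gamma_vvv = 0.000000
  tau = 0.250000: gamma = (-0.515625, 0.328125), gamma' = (-0.125000, -0.375000); Gamma_uuu = 0.000000, Gamma_uuv = 0.000000, Gamma_uvv = 0.000000, Gamma_vuu = 0.000000, Gamma_vuv = 0.000000, Gamma_vvv = 0.000000
  tau = 0.500000: gamma = (-0.562500, 0.187500), gamma' = (-0.250000, -0.750000); Gamma_uuu = 0.000000, Gamma_uuv = 0.000000, Gamma_uvv = 0.000000, Gamma_vuu = 0.000000, Gamma_vuv = 0.000000, Gamma_vvv = 0.000000
  tau = 0.750000: gamma = (-0.640625, -0.046875), gamma' = (-0.375000, -1.125000); Gamma_uuu = 0.000000, Gamma_uuv = 0.000000, Gamma_uvv = 0.000000, Gamma_vuu = 0.000000, Gamma_vuv = 0.000000, Gamma_vvv = 0.000000
  tau = 1.000000: gamma = (-0.750000, -0.375000), gamma' = (-0.500000, -1.500000); Gamma_uuu = 0.000000, Gamma_uuv = 0.000000, Gamma_uvv = 0.000000, Gamma_vuu = 0.000000, Gamma_vuv = 0.000000, Gamma_vvv = 0.000000
step 0: V^u = 1.0000, V^v = 1.0000
step 1: k1 = (0.000000, 0.000000), k2 = (0.000000, 0.000000), k3 = (0.000000, 0.000000), k4 = (0.000000, 0.000000); V <- V + (h/6)(k1 + 2k2 + 2k3 + k4): V^u = 1.0000, V^v = 1.0000
step 2: k1 = (0.000000, 0.000000), k2 = (0.000000, 0.000000), k3 = (0.000000, 0.000000), k4 = (0.000000, 0.000000); V <- V + (h/6)(k1 + 2k2 + 2k3 + k4): V^u = 1.0000, V^v = 1.0000


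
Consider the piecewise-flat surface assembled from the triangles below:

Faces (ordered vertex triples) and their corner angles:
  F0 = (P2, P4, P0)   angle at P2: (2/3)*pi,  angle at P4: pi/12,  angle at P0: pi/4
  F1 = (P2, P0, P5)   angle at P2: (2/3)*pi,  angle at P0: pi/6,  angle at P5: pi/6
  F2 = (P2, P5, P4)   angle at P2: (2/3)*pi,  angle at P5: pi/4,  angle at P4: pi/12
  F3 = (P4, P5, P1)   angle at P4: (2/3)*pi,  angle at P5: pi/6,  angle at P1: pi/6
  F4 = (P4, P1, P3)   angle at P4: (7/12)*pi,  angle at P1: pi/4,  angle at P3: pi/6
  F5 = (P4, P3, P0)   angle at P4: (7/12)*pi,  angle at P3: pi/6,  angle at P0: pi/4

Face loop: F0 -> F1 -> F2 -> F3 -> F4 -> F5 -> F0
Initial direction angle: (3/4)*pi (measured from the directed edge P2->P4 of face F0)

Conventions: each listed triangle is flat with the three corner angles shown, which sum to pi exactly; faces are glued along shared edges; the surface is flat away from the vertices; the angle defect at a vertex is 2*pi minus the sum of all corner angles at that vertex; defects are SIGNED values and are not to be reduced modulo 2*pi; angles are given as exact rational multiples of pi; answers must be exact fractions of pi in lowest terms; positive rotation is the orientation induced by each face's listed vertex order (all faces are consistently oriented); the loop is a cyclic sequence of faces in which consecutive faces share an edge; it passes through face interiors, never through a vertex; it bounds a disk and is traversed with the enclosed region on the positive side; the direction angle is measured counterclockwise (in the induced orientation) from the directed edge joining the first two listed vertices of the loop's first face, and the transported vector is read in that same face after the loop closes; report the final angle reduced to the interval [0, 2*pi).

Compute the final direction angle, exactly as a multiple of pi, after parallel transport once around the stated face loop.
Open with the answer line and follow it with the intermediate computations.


Answer: final direction angle = (3/4)*pi

enclosed vertex P2: corner angles sum to 2*pi, defect = 2*pi - 2*pi = 0
enclosed vertex P4: corner angles sum to 2*pi, defect = 2*pi - 2*pi = 0
holonomy = initial angle + sum of enclosed defects (mod 2*pi), positive in the induced orientation
final angle = (3/4)*pi + 0 = (3/4)*pi (mod 2*pi)


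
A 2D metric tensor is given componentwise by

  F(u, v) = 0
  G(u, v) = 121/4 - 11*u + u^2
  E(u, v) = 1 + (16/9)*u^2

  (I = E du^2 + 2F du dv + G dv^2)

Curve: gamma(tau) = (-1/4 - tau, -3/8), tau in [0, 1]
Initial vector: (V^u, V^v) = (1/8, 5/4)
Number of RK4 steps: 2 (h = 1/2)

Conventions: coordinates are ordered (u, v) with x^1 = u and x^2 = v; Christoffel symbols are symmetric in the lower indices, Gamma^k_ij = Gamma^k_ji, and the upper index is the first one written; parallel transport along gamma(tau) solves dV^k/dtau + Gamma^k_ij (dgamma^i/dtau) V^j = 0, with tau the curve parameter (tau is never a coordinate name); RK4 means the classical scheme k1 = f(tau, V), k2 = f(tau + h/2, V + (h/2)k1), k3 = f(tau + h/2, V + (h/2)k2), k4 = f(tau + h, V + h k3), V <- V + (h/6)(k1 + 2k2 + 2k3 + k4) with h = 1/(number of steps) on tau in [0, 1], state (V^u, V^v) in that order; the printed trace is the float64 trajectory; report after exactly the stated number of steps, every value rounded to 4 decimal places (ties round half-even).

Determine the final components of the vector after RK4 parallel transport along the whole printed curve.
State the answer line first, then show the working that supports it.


Answer: V^u = 0.0678, V^v = 1.0648

gamma'(tau) = (-1, 0); f(tau, V)^k = -Gamma^k_ij(gamma(tau)) gamma'^i(tau) V^j; h = 1/2; intermediate values shown to 6 dp
curve data and Christoffel symbols at the stage parameters:
  tau = 0.000000: gamma = (-0.250000, -0.375000), gamma' = (-1.000000, 0.000000); Gamma_uuu = -0.400000, Gamma_uuv = 0.000000, Gamma_uvv = 5.175000, Gamma_vuu = 0.000000, Gamma_vuv = -0.173913, Gamma_vvv = 0.000000
  tau = 0.250000: gamma = (-0.500000, -0.375000), gamma' = (-1.000000, 0.000000); Gamma_uuu = -0.615385, Gamma_uuv = 0.000000, Gamma_uvv = 4.153846, Gamma_vuu = 0.000000, Gamma_vuv = -0.166667, Gamma_vvv = 0.000000
  tau = 0.500000: gamma = (-0.750000, -0.375000), gamma' = (-1.000000, 0.000000); Gamma_uuu = -0.666667, Gamma_uuv = 0.000000, Gamma_uvv = 3.125000, Gamma_vuu = 0.000000, Gamma_vuv = -0.160000, Gamma_vvv = 0.000000
  tau = 0.750000: gamma = (-1.000000, -0.375000), gamma' = (-1.000000, 0.000000); Gamma_uuu = -0.640000, Gamma_uuv = 0.000000, Gamma_uvv = 2.340000, Gamma_vuu = 0.000000, Gamma_vuv = -0.153846, Gamma_vvv = 0.000000
  tau = 1.000000: gamma = (-1.250000, -0.375000), gamma' = (-1.000000, 0.000000); Gamma_uuu = -0.588235, Gamma_uuv = 0.000000, Gamma_uvv = 1.786765, Gamma_vuu = 0.000000, Gamma_vuv = -0.148148, Gamma_vvv = 0.000000
step 0: V^u = 0.1250, V^v = 1.2500
step 1: k1 = (-0.050000, -0.217391), k2 = (-0.069231, -0.199275), k3 = (-0.066272, -0.200030), k4 = (-0.061243, -0.183998); V <- V + (h/6)(k1 + 2k2 + 2k3 + k4): V^u = 0.0931, V^v = 1.1500
step 2: k1 = (-0.062097, -0.184000), k2 = (-0.049678, -0.169846), k3 = (-0.051665, -0.170391), k4 = (-0.039596, -0.157749); V <- V + (h/6)(k1 + 2k2 + 2k3 + k4): V^u = 0.0678, V^v = 1.0648


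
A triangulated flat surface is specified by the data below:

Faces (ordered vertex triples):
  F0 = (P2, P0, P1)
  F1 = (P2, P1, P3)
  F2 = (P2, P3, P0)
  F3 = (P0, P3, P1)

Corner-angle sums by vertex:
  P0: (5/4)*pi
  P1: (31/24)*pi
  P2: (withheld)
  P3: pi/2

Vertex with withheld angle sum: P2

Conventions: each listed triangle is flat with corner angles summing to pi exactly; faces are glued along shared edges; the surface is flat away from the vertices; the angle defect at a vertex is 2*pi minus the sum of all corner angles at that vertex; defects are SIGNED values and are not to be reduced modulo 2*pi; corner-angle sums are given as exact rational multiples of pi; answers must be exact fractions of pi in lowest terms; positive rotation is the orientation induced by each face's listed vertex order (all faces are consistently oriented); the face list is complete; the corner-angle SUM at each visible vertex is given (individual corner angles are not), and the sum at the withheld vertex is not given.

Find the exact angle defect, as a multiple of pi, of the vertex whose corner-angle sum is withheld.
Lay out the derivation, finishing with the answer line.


V = 4, E = 6, F = 4; chi = V - E + F = 2
Gauss-Bonnet: total defect = 2*pi*chi = 4*pi; visible defects sum to (71/24)*pi

Answer: defect(P2) = (25/24)*pi


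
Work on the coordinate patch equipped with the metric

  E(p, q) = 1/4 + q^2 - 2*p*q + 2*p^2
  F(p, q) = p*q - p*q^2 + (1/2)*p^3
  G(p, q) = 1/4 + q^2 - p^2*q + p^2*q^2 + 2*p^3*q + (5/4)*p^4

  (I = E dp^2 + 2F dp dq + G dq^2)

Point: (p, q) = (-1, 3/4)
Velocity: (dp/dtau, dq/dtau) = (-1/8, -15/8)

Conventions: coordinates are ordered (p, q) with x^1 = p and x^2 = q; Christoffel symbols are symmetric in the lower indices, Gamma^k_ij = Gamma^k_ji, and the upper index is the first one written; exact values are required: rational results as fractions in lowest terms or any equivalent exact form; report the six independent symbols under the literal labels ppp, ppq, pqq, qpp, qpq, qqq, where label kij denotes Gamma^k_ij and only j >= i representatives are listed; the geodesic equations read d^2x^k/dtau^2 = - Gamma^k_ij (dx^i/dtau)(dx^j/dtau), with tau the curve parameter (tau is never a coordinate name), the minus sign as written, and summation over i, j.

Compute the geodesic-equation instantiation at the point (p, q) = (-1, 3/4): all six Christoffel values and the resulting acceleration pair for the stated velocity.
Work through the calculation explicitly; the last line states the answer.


E = 69/16, F = -11/16, G = 3/8 at the point
E_p = -11/2, E_q = 7/2, F_p = 27/16, F_q = 1/2, G_p = -1/8, G_q = 0
EG - F^2 = 293/256;  g^inv = (256/293) * [[3/8, 11/16], [11/16, 69/16]]
first-kind symbols [ij,l] = (1/2)(d_i g_jl + d_j g_il - d_l g_ij): [pp,p] = E_p/2 = -11/4, [pp,q] = F_p - E_q/2 = -1/16, [pq,p] = E_q/2 = 7/4, [pq,q] = G_p/2 = -1/16, [qq,p] = F_q - G_p/2 = 9/16, [qq,q] = G_q/2 = 0
Gamma^p_ij = (G*[ij,p] - F*[ij,q])/(EG - F^2), Gamma^q_ij = (E*[ij,q] - F*[ij,p])/(EG - F^2)
Gamma_ppp = -275/293, Gamma_ppq = 157/293, Gamma_pqq = 54/293, Gamma_qpp = -553/293, Gamma_qpq = 239/293, Gamma_qqq = 99/293
d^2p/dtau^2 = -(Gamma_ppp*(-1/8)^2 + 2*Gamma_ppq*(-1/8)*(-15/8) + Gamma_pqq*(-15/8)^2) = -16585/18752
d^2q/dtau^2 = -(Gamma_qpp*(-1/8)^2 + 2*Gamma_qpq*(-1/8)*(-15/8) + Gamma_qqq*(-15/8)^2) = -7223/4688

Answer: Gamma_ppp = -275/293, Gamma_ppq = 157/293, Gamma_pqq = 54/293, Gamma_qpp = -553/293, Gamma_qpq = 239/293, Gamma_qqq = 99/293; accelerations (d^2p/dtau^2, d^2q/dtau^2) = (-16585/18752, -7223/4688)


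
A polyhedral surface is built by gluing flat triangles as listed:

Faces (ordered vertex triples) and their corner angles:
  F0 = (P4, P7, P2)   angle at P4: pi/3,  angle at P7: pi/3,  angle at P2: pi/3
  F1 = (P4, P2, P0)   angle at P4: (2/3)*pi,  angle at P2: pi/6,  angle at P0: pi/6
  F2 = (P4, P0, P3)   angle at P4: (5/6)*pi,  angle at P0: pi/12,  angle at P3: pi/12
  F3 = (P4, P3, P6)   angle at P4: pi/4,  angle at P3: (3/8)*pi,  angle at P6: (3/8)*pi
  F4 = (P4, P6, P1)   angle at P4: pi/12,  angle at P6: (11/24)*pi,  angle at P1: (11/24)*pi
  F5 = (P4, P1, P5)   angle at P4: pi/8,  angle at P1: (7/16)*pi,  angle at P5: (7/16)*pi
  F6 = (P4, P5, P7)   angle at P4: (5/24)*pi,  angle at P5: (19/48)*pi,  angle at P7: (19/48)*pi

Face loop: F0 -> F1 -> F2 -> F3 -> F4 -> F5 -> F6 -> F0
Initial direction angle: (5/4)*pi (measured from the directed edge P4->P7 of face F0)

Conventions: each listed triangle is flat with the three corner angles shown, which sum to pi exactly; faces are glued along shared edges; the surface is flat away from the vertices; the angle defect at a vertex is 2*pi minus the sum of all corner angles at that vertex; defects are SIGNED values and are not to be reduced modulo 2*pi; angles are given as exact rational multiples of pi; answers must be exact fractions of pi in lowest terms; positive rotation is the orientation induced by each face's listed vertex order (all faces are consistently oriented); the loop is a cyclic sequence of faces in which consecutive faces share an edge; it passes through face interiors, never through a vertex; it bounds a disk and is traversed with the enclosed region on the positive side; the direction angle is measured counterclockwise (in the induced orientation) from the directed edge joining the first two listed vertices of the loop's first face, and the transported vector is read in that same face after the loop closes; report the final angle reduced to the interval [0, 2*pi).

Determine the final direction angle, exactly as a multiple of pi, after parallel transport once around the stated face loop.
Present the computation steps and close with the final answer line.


enclosed vertex P4: corner angles sum to (5/2)*pi, defect = 2*pi - (5/2)*pi = -pi/2
holonomy = initial angle + sum of enclosed defects (mod 2*pi), positive in the induced orientation
final angle = (5/4)*pi - pi/2 = (3/4)*pi (mod 2*pi)

Answer: final direction angle = (3/4)*pi


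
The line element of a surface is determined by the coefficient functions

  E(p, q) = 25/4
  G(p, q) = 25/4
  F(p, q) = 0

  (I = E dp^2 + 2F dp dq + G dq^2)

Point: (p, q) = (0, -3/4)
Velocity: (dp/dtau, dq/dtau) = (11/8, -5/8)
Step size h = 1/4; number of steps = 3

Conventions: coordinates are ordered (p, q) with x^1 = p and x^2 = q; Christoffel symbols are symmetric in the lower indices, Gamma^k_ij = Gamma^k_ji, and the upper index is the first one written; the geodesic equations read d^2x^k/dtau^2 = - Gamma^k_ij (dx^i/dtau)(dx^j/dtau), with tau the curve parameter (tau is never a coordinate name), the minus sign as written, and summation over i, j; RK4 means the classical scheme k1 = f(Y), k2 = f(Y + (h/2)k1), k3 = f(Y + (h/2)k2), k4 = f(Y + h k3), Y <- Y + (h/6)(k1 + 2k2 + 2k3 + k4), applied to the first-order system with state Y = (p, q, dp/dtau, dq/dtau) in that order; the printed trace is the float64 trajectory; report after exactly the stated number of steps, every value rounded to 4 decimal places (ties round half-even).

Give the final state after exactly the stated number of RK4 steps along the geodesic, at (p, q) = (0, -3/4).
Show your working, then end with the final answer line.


f(Y) = (dp/dtau, dq/dtau, -Gamma^p_ij Y'^i Y'^j, -Gamma^q_ij Y'^i Y'^j) with the Gammas evaluated at the stage position; h = 0.250000; intermediate values shown to 6 dp
step 0: p = 0.0000, q = -0.7500, dp/dtau = 1.3750, dq/dtau = -0.6250
step 1:
  k1: at (p, q) = (0.000000, -0.750000), (dp/dtau, dq/dtau) = (1.375000, -0.625000); Gamma_ppp = 0.000000, Gamma_ppq = 0.000000, Gamma_pqq = 0.000000, Gamma_qpp = 0.000000, Gamma_qpq = 0.000000, Gamma_qqq = 0.000000; k1 = (1.375000, -0.625000, 0.000000, 0.000000)
  k2: at (p, q) = (0.171875, -0.828125), (dp/dtau, dq/dtau) = (1.375000, -0.625000); Gamma_ppp = 0.000000, Gamma_ppq = 0.000000, Gamma_pqq = 0.000000, Gamma_qpp = 0.000000, Gamma_qpq = 0.000000, Gamma_qqq = 0.000000; k2 = (1.375000, -0.625000, 0.000000, 0.000000)
  k3: at (p, q) = (0.171875, -0.828125), (dp/dtau, dq/dtau) = (1.375000, -0.625000); Gamma_ppp = 0.000000, Gamma_ppq = 0.000000, Gamma_pqq = 0.000000, Gamma_qpp = 0.000000, Gamma_qpq = 0.000000, Gamma_qqq = 0.000000; k3 = (1.375000, -0.625000, 0.000000, 0.000000)
  k4: at (p, q) = (0.343750, -0.906250), (dp/dtau, dq/dtau) = (1.375000, -0.625000); Gamma_ppp = 0.000000, Gamma_ppq = 0.000000, Gamma_pqq = 0.000000, Gamma_qpp = 0.000000, Gamma_qpq = 0.000000, Gamma_qqq = 0.000000; k4 = (1.375000, -0.625000, 0.000000, 0.000000)
  Y <- Y + (h/6)(k1 + 2k2 + 2k3 + k4): p = 0.3438, q = -0.9062, dp/dtau = 1.3750, dq/dtau = -0.6250
step 2:
  k1: at (p, q) = (0.343750, -0.906250), (dp/dtau, dq/dtau) = (1.375000, -0.625000); Gamma_ppp = 0.000000, Gamma_ppq = 0.000000, Gamma_pqq = 0.000000, Gamma_qpp = 0.000000, Gamma_qpq = 0.000000, Gamma_qqq = 0.000000; k1 = (1.375000, -0.625000, 0.000000, 0.000000)
  k2: at (p, q) = (0.515625, -0.984375), (dp/dtau, dq/dtau) = (1.375000, -0.625000); Gamma_ppp = 0.000000, Gamma_ppq = 0.000000, Gamma_pqq = 0.000000, Gamma_qpp = 0.000000, Gamma_qpq = 0.000000, Gamma_qqq = 0.000000; k2 = (1.375000, -0.625000, 0.000000, 0.000000)
  k3: at (p, q) = (0.515625, -0.984375), (dp/dtau, dq/dtau) = (1.375000, -0.625000); Gamma_ppp = 0.000000, Gamma_ppq = 0.000000, Gamma_pqq = 0.000000, Gamma_qpp = 0.000000, Gamma_qpq = 0.000000, Gamma_qqq = 0.000000; k3 = (1.375000, -0.625000, 0.000000, 0.000000)
  k4: at (p, q) = (0.687500, -1.062500), (dp/dtau, dq/dtau) = (1.375000, -0.625000); Gamma_ppp = 0.000000, Gamma_ppq = 0.000000, Gamma_pqq = 0.000000, Gamma_qpp = 0.000000, Gamma_qpq = 0.000000, Gamma_qqq = 0.000000; k4 = (1.375000, -0.625000, 0.000000, 0.000000)
  Y <- Y + (h/6)(k1 + 2k2 + 2k3 + k4): p = 0.6875, q = -1.0625, dp/dtau = 1.3750, dq/dtau = -0.6250
step 3:
  k1: at (p, q) = (0.687500, -1.062500), (dp/dtau, dq/dtau) = (1.375000, -0.625000); Gamma_ppp = 0.000000, Gamma_ppq = 0.000000, Gamma_pqq = 0.000000, Gamma_qpp = 0.000000, Gamma_qpq = 0.000000, Gamma_qqq = 0.000000; k1 = (1.375000, -0.625000, 0.000000, 0.000000)
  k2: at (p, q) = (0.859375, -1.140625), (dp/dtau, dq/dtau) = (1.375000, -0.625000); Gamma_ppp = 0.000000, Gamma_ppq = 0.000000, Gamma_pqq = 0.000000, Gamma_qpp = 0.000000, Gamma_qpq = 0.000000, Gamma_qqq = 0.000000; k2 = (1.375000, -0.625000, 0.000000, 0.000000)
  k3: at (p, q) = (0.859375, -1.140625), (dp/dtau, dq/dtau) = (1.375000, -0.625000); Gamma_ppp = 0.000000, Gamma_ppq = 0.000000, Gamma_pqq = 0.000000, Gamma_qpp = 0.000000, Gamma_qpq = 0.000000, Gamma_qqq = 0.000000; k3 = (1.375000, -0.625000, 0.000000, 0.000000)
  k4: at (p, q) = (1.031250, -1.218750), (dp/dtau, dq/dtau) = (1.375000, -0.625000); Gamma_ppp = 0.000000, Gamma_ppq = 0.000000, Gamma_pqq = 0.000000, Gamma_qpp = 0.000000, Gamma_qpq = 0.000000, Gamma_qqq = 0.000000; k4 = (1.375000, -0.625000, 0.000000, 0.000000)
  Y <- Y + (h/6)(k1 + 2k2 + 2k3 + k4): p = 1.0312, q = -1.2188, dp/dtau = 1.3750, dq/dtau = -0.6250

Answer: p = 1.0312, q = -1.2188, dp/dtau = 1.3750, dq/dtau = -0.6250


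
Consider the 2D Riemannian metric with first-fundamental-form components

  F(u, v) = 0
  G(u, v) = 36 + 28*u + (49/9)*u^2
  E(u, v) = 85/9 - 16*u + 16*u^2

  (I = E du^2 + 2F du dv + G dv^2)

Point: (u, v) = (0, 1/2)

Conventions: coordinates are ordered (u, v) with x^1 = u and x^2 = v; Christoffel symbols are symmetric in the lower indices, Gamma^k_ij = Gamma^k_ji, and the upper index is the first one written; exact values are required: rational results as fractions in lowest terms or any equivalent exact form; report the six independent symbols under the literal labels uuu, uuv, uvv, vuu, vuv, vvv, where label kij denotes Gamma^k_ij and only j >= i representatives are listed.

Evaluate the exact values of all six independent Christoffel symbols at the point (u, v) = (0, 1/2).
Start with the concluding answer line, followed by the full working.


Answer: Gamma_uuu = -72/85, Gamma_uuv = 0, Gamma_uvv = -126/85, Gamma_vuu = 0, Gamma_vuv = 7/18, Gamma_vvv = 0

E = 85/9, F = 0, G = 36 at the point
E_u = -16, E_v = 0, F_u = 0, F_v = 0, G_u = 28, G_v = 0
EG - F^2 = 340;  g^inv = (1/340) * [[36, 0], [0, 85/9]]
first-kind symbols [ij,l] = (1/2)(d_i g_jl + d_j g_il - d_l g_ij): [uu,u] = E_u/2 = -8, [uu,v] = F_u - E_v/2 = 0, [uv,u] = E_v/2 = 0, [uv,v] = G_u/2 = 14, [vv,u] = F_v - G_u/2 = -14, [vv,v] = G_v/2 = 0
Gamma^u_ij = (G*[ij,u] - F*[ij,v])/(EG - F^2), Gamma^v_ij = (E*[ij,v] - F*[ij,u])/(EG - F^2)


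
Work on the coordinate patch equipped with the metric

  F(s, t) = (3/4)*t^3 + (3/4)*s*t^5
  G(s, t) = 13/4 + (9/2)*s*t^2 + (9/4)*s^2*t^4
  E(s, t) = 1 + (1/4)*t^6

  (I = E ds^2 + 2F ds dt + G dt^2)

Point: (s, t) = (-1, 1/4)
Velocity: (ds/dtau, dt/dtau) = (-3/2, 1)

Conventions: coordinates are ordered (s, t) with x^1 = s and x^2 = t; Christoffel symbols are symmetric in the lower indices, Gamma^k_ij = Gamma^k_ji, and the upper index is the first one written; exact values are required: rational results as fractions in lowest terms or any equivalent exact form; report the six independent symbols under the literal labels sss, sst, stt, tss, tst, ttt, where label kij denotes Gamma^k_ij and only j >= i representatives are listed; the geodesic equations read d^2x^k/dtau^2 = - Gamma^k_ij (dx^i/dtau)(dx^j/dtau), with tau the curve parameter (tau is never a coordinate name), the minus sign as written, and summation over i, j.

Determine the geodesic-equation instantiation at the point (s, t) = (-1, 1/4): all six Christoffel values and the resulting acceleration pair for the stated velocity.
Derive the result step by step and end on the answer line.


E = 16385/16384, F = 45/4096, G = 3049/1024 at the point
E_s = 0, E_t = 3/2048, F_s = 3/4096, F_t = 129/1024, G_s = 135/512, G_t = -135/64
EG - F^2 = 48785/16384;  g^inv = (16384/48785) * [[3049/1024, -45/4096], [-45/4096, 16385/16384]]
first-kind symbols [ij,l] = (1/2)(d_i g_jl + d_j g_il - d_l g_ij): [ss,s] = E_s/2 = 0, [ss,t] = F_s - E_t/2 = 0, [st,s] = E_t/2 = 3/4096, [st,t] = G_s/2 = 135/1024, [tt,s] = F_t - G_s/2 = -3/512, [tt,t] = G_t/2 = -135/128
Gamma^s_ij = (G*[ij,s] - F*[ij,t])/(EG - F^2), Gamma^t_ij = (E*[ij,t] - F*[ij,s])/(EG - F^2)
Gamma_sss = 0, Gamma_sst = 12/48785, Gamma_stt = -96/48785, Gamma_tss = 0, Gamma_tst = 432/9757, Gamma_ttt = -3456/9757
d^2s/dtau^2 = -(Gamma_sss*(-3/2)^2 + 2*Gamma_sst*(-3/2)*(1) + Gamma_stt*(1)^2) = 12/4435
d^2t/dtau^2 = -(Gamma_tss*(-3/2)^2 + 2*Gamma_tst*(-3/2)*(1) + Gamma_ttt*(1)^2) = 432/887

Answer: Gamma_sss = 0, Gamma_sst = 12/48785, Gamma_stt = -96/48785, Gamma_tss = 0, Gamma_tst = 432/9757, Gamma_ttt = -3456/9757; accelerations (d^2s/dtau^2, d^2t/dtau^2) = (12/4435, 432/887)


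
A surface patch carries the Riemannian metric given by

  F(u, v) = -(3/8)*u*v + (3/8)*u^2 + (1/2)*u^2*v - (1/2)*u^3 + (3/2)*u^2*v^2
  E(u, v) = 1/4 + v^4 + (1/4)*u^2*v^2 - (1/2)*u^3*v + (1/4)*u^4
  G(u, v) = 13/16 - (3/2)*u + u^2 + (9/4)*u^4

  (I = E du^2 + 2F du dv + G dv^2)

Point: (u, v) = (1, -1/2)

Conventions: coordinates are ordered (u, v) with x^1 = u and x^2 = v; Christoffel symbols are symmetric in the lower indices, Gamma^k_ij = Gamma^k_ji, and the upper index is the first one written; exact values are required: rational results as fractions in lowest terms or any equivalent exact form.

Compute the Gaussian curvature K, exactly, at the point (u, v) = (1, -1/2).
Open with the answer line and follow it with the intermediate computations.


Answer: K = -320736/319225

E = 7/8, F = 3/16, G = 41/16, EG - F^2 = 565/256 at the point
E_u = 15/8, E_v = -5/4, F_u = -5/16, F_v = -11/8, G_u = 19/2, G_v = 0
E_vv = 7/2, F_uv = -19/8, G_uu = 29
Using the Brioschi determinant formula for K from the metric derivatives:
M1 = [[-E_vv/2 + F_uv - G_uu/2, E_u/2, F_u - E_v/2], [F_v - G_u/2, E, F], [G_v/2, F, G]] = [[-149/8, 15/16, 5/16], [-49/8, 7/8, 3/16], [0, 3/16, 41/16]]; det M1 = -54785/2048
M2 = [[0, E_v/2, G_u/2], [E_v/2, E, F], [G_u/2, F, G]] = [[0, -5/8, 19/4], [-5/8, 7/8, 3/16], [19/4, 3/16, 41/16]]; det M2 = -22381/1024
det M1 - det M2 = -10023/2048; K = -10023/2048 / (565/256)^2 = -320736/319225


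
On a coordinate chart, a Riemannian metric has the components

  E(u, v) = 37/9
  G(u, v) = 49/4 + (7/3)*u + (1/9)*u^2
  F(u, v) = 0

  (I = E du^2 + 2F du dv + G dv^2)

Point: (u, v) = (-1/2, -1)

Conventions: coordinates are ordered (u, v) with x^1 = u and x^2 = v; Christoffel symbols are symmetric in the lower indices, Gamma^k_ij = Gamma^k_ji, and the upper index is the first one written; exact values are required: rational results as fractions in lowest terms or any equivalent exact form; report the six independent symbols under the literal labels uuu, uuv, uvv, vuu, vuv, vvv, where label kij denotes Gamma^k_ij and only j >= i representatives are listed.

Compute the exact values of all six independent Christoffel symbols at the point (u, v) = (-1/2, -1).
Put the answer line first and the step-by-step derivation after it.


Answer: Gamma_uuu = 0, Gamma_uuv = 0, Gamma_uvv = -10/37, Gamma_vuu = 0, Gamma_vuv = 1/10, Gamma_vvv = 0

E = 37/9, F = 0, G = 100/9 at the point
E_u = 0, E_v = 0, F_u = 0, F_v = 0, G_u = 20/9, G_v = 0
EG - F^2 = 3700/81;  g^inv = (81/3700) * [[100/9, 0], [0, 37/9]]
first-kind symbols [ij,l] = (1/2)(d_i g_jl + d_j g_il - d_l g_ij): [uu,u] = E_u/2 = 0, [uu,v] = F_u - E_v/2 = 0, [uv,u] = E_v/2 = 0, [uv,v] = G_u/2 = 10/9, [vv,u] = F_v - G_u/2 = -10/9, [vv,v] = G_v/2 = 0
Gamma^u_ij = (G*[ij,u] - F*[ij,v])/(EG - F^2), Gamma^v_ij = (E*[ij,v] - F*[ij,u])/(EG - F^2)


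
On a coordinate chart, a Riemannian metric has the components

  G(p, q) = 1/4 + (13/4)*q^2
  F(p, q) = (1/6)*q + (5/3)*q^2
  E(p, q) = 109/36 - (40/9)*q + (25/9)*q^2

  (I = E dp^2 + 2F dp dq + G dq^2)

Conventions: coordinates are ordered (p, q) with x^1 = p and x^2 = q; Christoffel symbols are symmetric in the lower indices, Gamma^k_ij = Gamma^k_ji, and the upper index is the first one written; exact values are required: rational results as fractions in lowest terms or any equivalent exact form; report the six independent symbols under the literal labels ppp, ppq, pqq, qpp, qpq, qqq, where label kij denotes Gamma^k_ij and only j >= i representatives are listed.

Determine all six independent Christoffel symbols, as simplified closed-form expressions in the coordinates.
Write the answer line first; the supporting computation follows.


Answer: Gamma_ppp = (2000*q^3 - 1400*q^2 - 160*q)/(2700*q^4 - 6480*q^3 + 4539*q^2 - 480*q + 327), Gamma_ppq = (1300*q^3 - 1040*q^2 + 100*q - 80)/(900*q^4 - 2160*q^3 + 1513*q^2 - 160*q + 109), Gamma_pqq = (780*q^3 + 120*q + 6)/(900*q^4 - 2160*q^3 + 1513*q^2 - 160*q + 109), Gamma_qpp = (-10000*q^3 + 24000*q^2 - 23700*q + 8720)/(8100*q^4 - 19440*q^3 + 13617*q^2 - 1440*q + 981), Gamma_qpq = (-2000*q^3 + 1400*q^2 + 160*q)/(2700*q^4 - 6480*q^3 + 4539*q^2 - 480*q + 327), Gamma_qqq = (500*q^3 - 2200*q^2 + 1413*q)/(900*q^4 - 2160*q^3 + 1513*q^2 - 160*q + 109)

E = 109/36 - (40/9)*q + (25/9)*q^2; F = (1/6)*q + (5/3)*q^2; G = 1/4 + (13/4)*q^2
Gamma^k_ij = (1/2) g^{kl} (d_i g_jl + d_j g_il - d_l g_ij), with g^inv = (1/(EG-F^2)) [[G, -F], [-F, E]]
first partials: E_p = 0, E_q = -40/9 + (50/9)*q, F_p = 0, F_q = 1/6 + (10/3)*q, G_p = 0, G_q = (13/2)*q
D = EG - F^2 = 109/144 - (10/9)*q + (1513/144)*q^2 - 15*q^3 + (25/4)*q^4
expanded: Gamma^p_pp = (G E_p - 2F F_p + F E_q)/(2D), Gamma^p_pq = (G E_q - F G_p)/(2D), Gamma^p_qq = (2G F_q - G G_p - F G_q)/(2D), Gamma^q_pp = (2E F_p - E E_q - F E_p)/(2D), Gamma^q_pq = (E G_p - F E_q)/(2D), Gamma^q_qq = (E G_q - 2F F_q + F G_p)/(2D); substitute and cancel common factors


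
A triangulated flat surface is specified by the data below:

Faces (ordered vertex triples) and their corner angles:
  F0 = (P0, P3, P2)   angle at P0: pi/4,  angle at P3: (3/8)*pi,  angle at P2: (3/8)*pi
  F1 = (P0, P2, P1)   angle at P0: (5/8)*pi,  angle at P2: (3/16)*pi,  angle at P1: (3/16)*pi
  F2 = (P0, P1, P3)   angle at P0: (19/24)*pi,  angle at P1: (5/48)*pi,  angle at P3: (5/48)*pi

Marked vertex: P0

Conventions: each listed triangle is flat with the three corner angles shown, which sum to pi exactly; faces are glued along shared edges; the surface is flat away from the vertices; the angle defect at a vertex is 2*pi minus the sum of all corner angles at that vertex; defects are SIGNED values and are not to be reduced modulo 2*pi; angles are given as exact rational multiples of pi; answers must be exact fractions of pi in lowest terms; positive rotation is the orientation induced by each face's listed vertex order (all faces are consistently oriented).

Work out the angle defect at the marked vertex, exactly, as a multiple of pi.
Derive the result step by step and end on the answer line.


Sum of corner angles at P0: (5/3)*pi
defect = 2*pi - (5/3)*pi

Answer: defect(P0) = pi/3


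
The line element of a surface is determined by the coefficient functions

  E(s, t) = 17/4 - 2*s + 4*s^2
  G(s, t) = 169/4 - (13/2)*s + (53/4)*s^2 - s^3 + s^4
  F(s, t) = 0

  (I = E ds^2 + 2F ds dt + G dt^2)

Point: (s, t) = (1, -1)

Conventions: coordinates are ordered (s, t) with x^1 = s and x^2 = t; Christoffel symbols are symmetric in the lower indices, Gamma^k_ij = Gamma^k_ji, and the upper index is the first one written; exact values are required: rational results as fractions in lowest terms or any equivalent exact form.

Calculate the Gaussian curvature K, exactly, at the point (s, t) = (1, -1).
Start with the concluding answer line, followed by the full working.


Answer: K = -128/4375

E = 25/4, F = 0, G = 49, EG - F^2 = 1225/4 at the point
E_s = 6, E_t = 0, F_s = 0, F_t = 0, G_s = 21, G_t = 0
E_tt = 0, F_st = 0, G_ss = 65/2
Compute both Brioschi determinants and normalise by (EG - F^2)^2.
M1 = [[-E_tt/2 + F_st - G_ss/2, E_s/2, F_s - E_t/2], [F_t - G_s/2, E, F], [G_t/2, F, G]] = [[-65/4, 3, 0], [-21/2, 25/4, 0], [0, 0, 49]]; det M1 = -54929/16
M2 = [[0, E_t/2, G_s/2], [E_t/2, E, F], [G_s/2, F, G]] = [[0, 0, 21/2], [0, 25/4, 0], [21/2, 0, 49]]; det M2 = -11025/16
det M1 - det M2 = -2744; K = -2744 / (1225/4)^2 = -128/4375


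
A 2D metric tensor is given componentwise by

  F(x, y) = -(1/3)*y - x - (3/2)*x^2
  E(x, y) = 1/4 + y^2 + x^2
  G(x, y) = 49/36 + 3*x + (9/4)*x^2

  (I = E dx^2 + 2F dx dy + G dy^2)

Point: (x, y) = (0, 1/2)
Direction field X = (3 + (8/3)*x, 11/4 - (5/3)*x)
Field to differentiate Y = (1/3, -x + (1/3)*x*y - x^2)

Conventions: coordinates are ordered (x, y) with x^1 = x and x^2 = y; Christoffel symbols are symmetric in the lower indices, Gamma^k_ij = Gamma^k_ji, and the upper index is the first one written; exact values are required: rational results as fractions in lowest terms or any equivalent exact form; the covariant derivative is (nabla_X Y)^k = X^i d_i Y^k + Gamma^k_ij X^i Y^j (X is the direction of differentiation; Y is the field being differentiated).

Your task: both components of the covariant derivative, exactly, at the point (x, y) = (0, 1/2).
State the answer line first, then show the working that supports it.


Answer: (nabla_X Y)^x = 521/564, (nabla_X Y)^y = -233/94

E = 1/2, F = -1/6, G = 49/36 at the point
E_x = 0, E_y = 1, F_x = -1, F_y = -1/3, G_x = 3, G_y = 0
EG - F^2 = 47/72;  g^inv = (72/47) * [[49/36, 1/6], [1/6, 1/2]]
first-kind symbols [ij,l] = (1/2)(d_i g_jl + d_j g_il - d_l g_ij): [xx,x] = E_x/2 = 0, [xx,y] = F_x - E_y/2 = -3/2, [xy,x] = E_y/2 = 1/2, [xy,y] = G_x/2 = 3/2, [yy,x] = F_y - G_x/2 = -11/6, [yy,y] = G_y/2 = 0
Gamma^x_ij = (G*[ij,x] - F*[ij,y])/(EG - F^2), Gamma^y_ij = (E*[ij,y] - F*[ij,x])/(EG - F^2)
Gamma_xxx = -18/47, Gamma_xxy = 67/47, Gamma_xyy = -539/141, Gamma_yxx = -54/47, Gamma_yxy = 60/47, Gamma_yyy = -22/47
X = (3, 11/4), Y = (1/3, 0) at the point


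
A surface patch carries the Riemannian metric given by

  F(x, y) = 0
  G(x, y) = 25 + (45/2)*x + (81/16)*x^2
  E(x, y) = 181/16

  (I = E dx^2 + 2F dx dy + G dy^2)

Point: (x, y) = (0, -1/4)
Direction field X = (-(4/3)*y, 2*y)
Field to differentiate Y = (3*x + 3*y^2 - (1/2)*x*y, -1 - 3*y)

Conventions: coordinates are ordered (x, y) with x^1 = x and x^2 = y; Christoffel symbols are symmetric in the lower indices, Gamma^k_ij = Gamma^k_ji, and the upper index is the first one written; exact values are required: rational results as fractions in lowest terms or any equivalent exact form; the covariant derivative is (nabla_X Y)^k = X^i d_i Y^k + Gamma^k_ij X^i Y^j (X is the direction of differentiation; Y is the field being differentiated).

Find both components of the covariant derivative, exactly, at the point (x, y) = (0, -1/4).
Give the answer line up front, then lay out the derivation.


Answer: (nabla_X Y)^x = 7243/4344, (nabla_X Y)^y = 909/640

E = 181/16, F = 0, G = 25 at the point
E_x = 0, E_y = 0, F_x = 0, F_y = 0, G_x = 45/2, G_y = 0
EG - F^2 = 4525/16;  g^inv = (16/4525) * [[25, 0], [0, 181/16]]
first-kind symbols [ij,l] = (1/2)(d_i g_jl + d_j g_il - d_l g_ij): [xx,x] = E_x/2 = 0, [xx,y] = F_x - E_y/2 = 0, [xy,x] = E_y/2 = 0, [xy,y] = G_x/2 = 45/4, [yy,x] = F_y - G_x/2 = -45/4, [yy,y] = G_y/2 = 0
Gamma^x_ij = (G*[ij,x] - F*[ij,y])/(EG - F^2), Gamma^y_ij = (E*[ij,y] - F*[ij,x])/(EG - F^2)
Gamma_xxx = 0, Gamma_xxy = 0, Gamma_xyy = -180/181, Gamma_yxx = 0, Gamma_yxy = 9/20, Gamma_yyy = 0
X = (1/3, -1/2), Y = (3/16, -1/4) at the point


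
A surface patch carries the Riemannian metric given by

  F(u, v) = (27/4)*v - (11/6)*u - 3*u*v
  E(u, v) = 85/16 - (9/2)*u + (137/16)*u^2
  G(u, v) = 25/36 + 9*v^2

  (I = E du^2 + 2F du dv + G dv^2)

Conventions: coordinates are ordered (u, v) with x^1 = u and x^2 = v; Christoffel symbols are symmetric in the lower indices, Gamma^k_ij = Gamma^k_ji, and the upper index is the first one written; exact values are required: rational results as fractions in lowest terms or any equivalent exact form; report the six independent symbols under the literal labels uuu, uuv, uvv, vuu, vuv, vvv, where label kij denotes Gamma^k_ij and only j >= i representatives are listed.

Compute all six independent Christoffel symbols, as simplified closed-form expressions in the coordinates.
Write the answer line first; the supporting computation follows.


Answer: Gamma_uuu = (39204*u*v^2 - 6336*u*v + 1489*u + 7128*v - 900)/(39204*u^2*v^2 - 6336*u^2*v + 1489*u^2 + 14256*u*v - 1800*u + 1296*v^2 + 2125), Gamma_uuv = 0, Gamma_uvv = (9504*u*v - 1200*u + 2700)/(39204*u^2*v^2 - 6336*u^2*v + 1489*u^2 + 14256*u*v - 1800*u + 1296*v^2 + 2125), Gamma_vuu = (-29403*u*v + 2376*u - 432*v - 5610)/(39204*u^2*v^2 - 6336*u^2*v + 1489*u^2 + 14256*u*v - 1800*u + 1296*v^2 + 2125), Gamma_vuv = 0, Gamma_vvv = (39204*u^2*v - 3168*u^2 + 7128*u + 1296*v)/(39204*u^2*v^2 - 6336*u^2*v + 1489*u^2 + 14256*u*v - 1800*u + 1296*v^2 + 2125)

E = 85/16 - (9/2)*u + (137/16)*u^2; F = (27/4)*v - (11/6)*u - 3*u*v; G = 25/36 + 9*v^2
Gamma^k_ij = (1/2) g^{kl} (d_i g_jl + d_j g_il - d_l g_ij), with g^inv = (1/(EG-F^2)) [[G, -F], [-F, E]]
first partials: E_u = -9/2 + (137/8)*u, E_v = 0, F_u = -11/6 - 3*v, F_v = 27/4 - 3*u, G_u = 0, G_v = 18*v
D = EG - F^2 = 2125/576 - (25/8)*u + (9/4)*v^2 + (99/4)*u*v + (1489/576)*u^2 - 11*u^2*v + (1089/16)*u^2*v^2
expanded: Gamma^u_uu = (G E_u - 2F F_u + F E_v)/(2D), Gamma^u_uv = (G E_v - F G_u)/(2D), Gamma^u_vv = (2G F_v - G G_u - F G_v)/(2D), Gamma^v_uu = (2E F_u - E E_v - F E_u)/(2D), Gamma^v_uv = (E G_u - F E_v)/(2D), Gamma^v_vv = (E G_v - 2F F_v + F G_u)/(2D); substitute and cancel common factors


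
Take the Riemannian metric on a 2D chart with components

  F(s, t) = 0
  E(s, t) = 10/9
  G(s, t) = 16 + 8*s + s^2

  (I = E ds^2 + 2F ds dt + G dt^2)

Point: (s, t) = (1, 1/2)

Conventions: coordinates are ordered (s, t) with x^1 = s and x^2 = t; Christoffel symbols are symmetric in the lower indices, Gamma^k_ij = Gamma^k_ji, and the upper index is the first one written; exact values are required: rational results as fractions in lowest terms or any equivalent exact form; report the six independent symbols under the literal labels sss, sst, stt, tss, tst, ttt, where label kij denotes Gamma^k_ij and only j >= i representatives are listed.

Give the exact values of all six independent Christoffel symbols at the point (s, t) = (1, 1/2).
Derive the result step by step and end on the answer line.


E = 10/9, F = 0, G = 25 at the point
E_s = 0, E_t = 0, F_s = 0, F_t = 0, G_s = 10, G_t = 0
EG - F^2 = 250/9;  g^inv = (9/250) * [[25, 0], [0, 10/9]]
first-kind symbols [ij,l] = (1/2)(d_i g_jl + d_j g_il - d_l g_ij): [ss,s] = E_s/2 = 0, [ss,t] = F_s - E_t/2 = 0, [st,s] = E_t/2 = 0, [st,t] = G_s/2 = 5, [tt,s] = F_t - G_s/2 = -5, [tt,t] = G_t/2 = 0
Gamma^s_ij = (G*[ij,s] - F*[ij,t])/(EG - F^2), Gamma^t_ij = (E*[ij,t] - F*[ij,s])/(EG - F^2)

Answer: Gamma_sss = 0, Gamma_sst = 0, Gamma_stt = -9/2, Gamma_tss = 0, Gamma_tst = 1/5, Gamma_ttt = 0


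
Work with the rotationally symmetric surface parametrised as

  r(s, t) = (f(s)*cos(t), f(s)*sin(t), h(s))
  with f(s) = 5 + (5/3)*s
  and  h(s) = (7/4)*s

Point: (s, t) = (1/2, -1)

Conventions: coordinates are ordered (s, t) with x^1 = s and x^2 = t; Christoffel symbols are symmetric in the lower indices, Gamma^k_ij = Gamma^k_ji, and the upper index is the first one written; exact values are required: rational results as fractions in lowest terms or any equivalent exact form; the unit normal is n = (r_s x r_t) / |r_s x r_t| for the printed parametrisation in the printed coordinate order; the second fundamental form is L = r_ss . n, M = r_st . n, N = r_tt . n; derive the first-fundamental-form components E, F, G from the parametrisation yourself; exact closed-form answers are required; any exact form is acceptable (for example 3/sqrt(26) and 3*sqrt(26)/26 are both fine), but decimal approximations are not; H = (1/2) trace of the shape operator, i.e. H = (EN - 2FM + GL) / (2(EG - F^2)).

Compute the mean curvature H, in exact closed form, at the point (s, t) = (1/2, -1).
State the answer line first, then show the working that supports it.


Answer: H = 9/145

f = 35/6, f' = 5/3, f'' = 0, h' = 7/4, h'' = 0
E = 841/144, F = 0, G = 1225/36; answer radicand W^2 = 841/144
unnormalised second-form numerators: l = 0, m = 0, n = 245/24; L = l/sqrt(841/144), and similarly M = m/sqrt(W^2), N = n/sqrt(W^2)
H = (E*n - 2*F*m + G*l) / (2*(EG - F^2)*sqrt(W^2)); E*n - 2*F*m + G*l = 206045/3456, EG - F^2 = 1030225/5184, so H = (3/20)/sqrt(841/144)


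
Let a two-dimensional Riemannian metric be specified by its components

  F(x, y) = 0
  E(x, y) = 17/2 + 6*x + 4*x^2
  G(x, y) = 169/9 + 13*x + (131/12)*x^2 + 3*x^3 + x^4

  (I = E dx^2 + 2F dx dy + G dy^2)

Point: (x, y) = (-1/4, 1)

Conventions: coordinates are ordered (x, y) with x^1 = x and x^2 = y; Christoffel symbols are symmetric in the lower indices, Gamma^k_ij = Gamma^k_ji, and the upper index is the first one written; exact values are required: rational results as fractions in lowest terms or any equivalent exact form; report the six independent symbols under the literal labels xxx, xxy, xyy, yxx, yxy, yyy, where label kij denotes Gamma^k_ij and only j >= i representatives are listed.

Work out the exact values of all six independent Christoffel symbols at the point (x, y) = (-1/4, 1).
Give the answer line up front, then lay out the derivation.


Answer: Gamma_xxx = 8/29, Gamma_xxy = 0, Gamma_xyy = -193/348, Gamma_yxx = 0, Gamma_yxy = 48/193, Gamma_yyy = 0

E = 29/4, F = 0, G = 37249/2304 at the point
E_x = 4, E_y = 0, F_x = 0, F_y = 0, G_x = 193/24, G_y = 0
EG - F^2 = 1080221/9216;  g^inv = (9216/1080221) * [[37249/2304, 0], [0, 29/4]]
first-kind symbols [ij,l] = (1/2)(d_i g_jl + d_j g_il - d_l g_ij): [xx,x] = E_x/2 = 2, [xx,y] = F_x - E_y/2 = 0, [xy,x] = E_y/2 = 0, [xy,y] = G_x/2 = 193/48, [yy,x] = F_y - G_x/2 = -193/48, [yy,y] = G_y/2 = 0
Gamma^x_ij = (G*[ij,x] - F*[ij,y])/(EG - F^2), Gamma^y_ij = (E*[ij,y] - F*[ij,x])/(EG - F^2)
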